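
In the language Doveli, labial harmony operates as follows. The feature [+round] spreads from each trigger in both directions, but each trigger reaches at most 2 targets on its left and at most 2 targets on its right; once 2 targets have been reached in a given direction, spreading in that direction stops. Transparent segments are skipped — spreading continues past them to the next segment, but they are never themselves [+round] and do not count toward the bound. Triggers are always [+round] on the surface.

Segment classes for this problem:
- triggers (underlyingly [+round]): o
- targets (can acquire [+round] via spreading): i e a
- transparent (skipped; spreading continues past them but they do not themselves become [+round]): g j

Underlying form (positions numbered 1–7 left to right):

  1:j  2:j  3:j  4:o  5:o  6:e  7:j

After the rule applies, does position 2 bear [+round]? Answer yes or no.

From /o/ at 4 rightward: 5 /o/ is itself a trigger — this domain ends here.
From /o/ at 4 leftward: 3 /j/ transparent; 2 /j/ transparent; 1 /j/ transparent; word edge.
From /o/ at 5 rightward: 6 /e/ → [+round]; 7 /j/ transparent; word edge.
From /o/ at 5 leftward: 4 /o/ is itself a trigger — this domain ends here.
[+round] positions on the surface: 4 5 6.

no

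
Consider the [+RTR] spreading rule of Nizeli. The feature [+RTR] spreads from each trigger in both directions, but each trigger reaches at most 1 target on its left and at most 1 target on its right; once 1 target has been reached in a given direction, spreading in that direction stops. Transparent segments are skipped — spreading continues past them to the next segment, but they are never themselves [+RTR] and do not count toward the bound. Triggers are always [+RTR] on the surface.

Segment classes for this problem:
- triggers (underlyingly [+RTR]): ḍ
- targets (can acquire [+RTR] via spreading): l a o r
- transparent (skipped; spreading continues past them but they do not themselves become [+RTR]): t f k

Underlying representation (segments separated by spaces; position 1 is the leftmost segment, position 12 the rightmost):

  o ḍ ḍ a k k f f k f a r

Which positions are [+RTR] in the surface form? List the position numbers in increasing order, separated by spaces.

1 2 3 4

From /ḍ/ at 2 rightward: 3 /ḍ/ is itself a trigger — this domain ends here.
From /ḍ/ at 2 leftward: 1 /o/ → [+RTR]; bound reached.
From /ḍ/ at 3 rightward: 4 /a/ → [+RTR]; bound reached.
From /ḍ/ at 3 leftward: 2 /ḍ/ is itself a trigger — this domain ends here.
Targets with no active source: positions 11 12 stay [-emphatic].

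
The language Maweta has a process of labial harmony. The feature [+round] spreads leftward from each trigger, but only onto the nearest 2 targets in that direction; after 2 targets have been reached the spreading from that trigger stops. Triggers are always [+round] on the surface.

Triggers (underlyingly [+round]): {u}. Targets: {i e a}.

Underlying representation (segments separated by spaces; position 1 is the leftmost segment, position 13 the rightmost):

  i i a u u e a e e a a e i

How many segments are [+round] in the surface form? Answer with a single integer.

4

From /u/ at 4 leftward: 3 /a/ → [+round]; 2 /i/ → [+round]; bound reached.
From /u/ at 5 leftward: 4 /u/ is itself a trigger — this domain ends here.
Targets with no active source: positions 1 6 7 8 9 10 11 12 13 stay [-round].
[+round] positions on the surface: 2 3 4 5.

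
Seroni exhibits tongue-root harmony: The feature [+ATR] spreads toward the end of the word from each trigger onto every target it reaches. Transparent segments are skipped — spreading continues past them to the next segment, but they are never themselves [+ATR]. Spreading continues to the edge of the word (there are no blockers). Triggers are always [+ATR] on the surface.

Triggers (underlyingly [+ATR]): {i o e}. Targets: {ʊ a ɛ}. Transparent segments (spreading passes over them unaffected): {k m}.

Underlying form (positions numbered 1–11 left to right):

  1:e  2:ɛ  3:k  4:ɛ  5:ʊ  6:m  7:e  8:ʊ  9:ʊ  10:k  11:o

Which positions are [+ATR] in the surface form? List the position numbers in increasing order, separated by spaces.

From /e/ at 1 rightward: 2 /ɛ/ → [+ATR]; 3 /k/ transparent; 4 /ɛ/ → [+ATR]; 5 /ʊ/ → [+ATR]; 6 /m/ transparent; 7 /e/ is itself a trigger — this domain ends here.
From /e/ at 7 rightward: 8 /ʊ/ → [+ATR]; 9 /ʊ/ → [+ATR]; 10 /k/ transparent; 11 /o/ is itself a trigger — this domain ends here.
From /o/ at 11 rightward: word edge.

1 2 4 5 7 8 9 11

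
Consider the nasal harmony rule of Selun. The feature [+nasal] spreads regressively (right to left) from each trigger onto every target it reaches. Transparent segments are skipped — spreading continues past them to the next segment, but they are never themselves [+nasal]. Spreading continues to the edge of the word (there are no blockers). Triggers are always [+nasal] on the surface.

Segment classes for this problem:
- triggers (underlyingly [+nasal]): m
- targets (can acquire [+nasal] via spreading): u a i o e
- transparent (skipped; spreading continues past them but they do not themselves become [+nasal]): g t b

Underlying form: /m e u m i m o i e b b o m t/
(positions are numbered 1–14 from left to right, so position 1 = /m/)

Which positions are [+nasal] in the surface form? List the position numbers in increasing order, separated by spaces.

1 2 3 4 5 6 7 8 9 12 13

From /m/ at 1 leftward: word edge.
From /m/ at 4 leftward: 3 /u/ → [+nasal]; 2 /e/ → [+nasal]; 1 /m/ is itself a trigger — this domain ends here.
From /m/ at 6 leftward: 5 /i/ → [+nasal]; 4 /m/ is itself a trigger — this domain ends here.
From /m/ at 13 leftward: 12 /o/ → [+nasal]; 11 /b/ transparent; 10 /b/ transparent; 9 /e/ → [+nasal]; 8 /i/ → [+nasal]; 7 /o/ → [+nasal]; 6 /m/ is itself a trigger — this domain ends here.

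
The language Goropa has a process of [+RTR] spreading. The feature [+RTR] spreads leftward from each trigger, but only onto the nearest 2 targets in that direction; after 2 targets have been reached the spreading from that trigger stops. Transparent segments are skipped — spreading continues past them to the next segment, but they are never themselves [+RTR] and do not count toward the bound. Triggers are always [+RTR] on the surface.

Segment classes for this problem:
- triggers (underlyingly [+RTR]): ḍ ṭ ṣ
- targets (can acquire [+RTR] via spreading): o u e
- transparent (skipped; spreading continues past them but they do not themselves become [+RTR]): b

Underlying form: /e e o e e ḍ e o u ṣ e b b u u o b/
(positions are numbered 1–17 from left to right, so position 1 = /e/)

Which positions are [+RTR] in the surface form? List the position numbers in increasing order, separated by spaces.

From /ḍ/ at 6 leftward: 5 /e/ → [+RTR]; 4 /e/ → [+RTR]; bound reached.
From /ṣ/ at 10 leftward: 9 /u/ → [+RTR]; 8 /o/ → [+RTR]; bound reached.
Targets with no active source: positions 1 2 3 7 11 14 15 16 stay [-emphatic].

4 5 6 8 9 10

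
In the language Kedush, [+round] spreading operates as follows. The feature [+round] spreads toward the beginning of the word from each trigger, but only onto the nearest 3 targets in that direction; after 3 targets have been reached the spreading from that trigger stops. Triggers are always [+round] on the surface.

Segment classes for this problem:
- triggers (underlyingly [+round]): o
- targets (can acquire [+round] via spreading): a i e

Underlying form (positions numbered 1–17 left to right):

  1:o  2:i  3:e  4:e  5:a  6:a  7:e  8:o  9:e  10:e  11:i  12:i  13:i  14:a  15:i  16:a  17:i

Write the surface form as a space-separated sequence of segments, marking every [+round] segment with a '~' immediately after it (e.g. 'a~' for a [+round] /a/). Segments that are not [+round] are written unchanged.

o~ i e e a~ a~ e~ o~ e e i i i a i a i

From /o/ at 1 leftward: word edge.
From /o/ at 8 leftward: 7 /e/ → [+round]; 6 /a/ → [+round]; 5 /a/ → [+round]; bound reached.
Targets with no active source: positions 2 3 4 9 10 11 12 13 14 15 16 17 stay [-round].
[+round] positions on the surface: 1 5 6 7 8.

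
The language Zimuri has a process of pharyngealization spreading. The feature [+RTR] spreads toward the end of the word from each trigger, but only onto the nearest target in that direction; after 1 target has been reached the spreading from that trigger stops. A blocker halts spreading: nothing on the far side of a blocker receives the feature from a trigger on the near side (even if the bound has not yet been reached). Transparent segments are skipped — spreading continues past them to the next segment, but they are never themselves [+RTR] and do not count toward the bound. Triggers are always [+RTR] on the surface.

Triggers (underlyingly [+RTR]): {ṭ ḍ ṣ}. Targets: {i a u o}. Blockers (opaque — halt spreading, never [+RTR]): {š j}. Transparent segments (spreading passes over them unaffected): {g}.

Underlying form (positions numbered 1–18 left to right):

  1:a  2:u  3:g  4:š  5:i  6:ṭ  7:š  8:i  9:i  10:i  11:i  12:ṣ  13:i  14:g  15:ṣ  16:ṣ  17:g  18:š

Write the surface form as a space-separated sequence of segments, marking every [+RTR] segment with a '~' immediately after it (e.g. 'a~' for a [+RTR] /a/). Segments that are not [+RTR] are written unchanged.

a u g š i ṭ~ š i i i i ṣ~ i~ g ṣ~ ṣ~ g š

From /ṭ/ at 6 rightward: 7 /š/ blocks.
From /ṣ/ at 12 rightward: 13 /i/ → [+RTR]; bound reached.
From /ṣ/ at 15 rightward: 16 /ṣ/ is itself a trigger — this domain ends here.
From /ṣ/ at 16 rightward: 17 /g/ transparent; 18 /š/ blocks.
Targets with no active source: positions 1 2 5 8 9 10 11 stay [-emphatic].
[+RTR] positions on the surface: 6 12 13 15 16.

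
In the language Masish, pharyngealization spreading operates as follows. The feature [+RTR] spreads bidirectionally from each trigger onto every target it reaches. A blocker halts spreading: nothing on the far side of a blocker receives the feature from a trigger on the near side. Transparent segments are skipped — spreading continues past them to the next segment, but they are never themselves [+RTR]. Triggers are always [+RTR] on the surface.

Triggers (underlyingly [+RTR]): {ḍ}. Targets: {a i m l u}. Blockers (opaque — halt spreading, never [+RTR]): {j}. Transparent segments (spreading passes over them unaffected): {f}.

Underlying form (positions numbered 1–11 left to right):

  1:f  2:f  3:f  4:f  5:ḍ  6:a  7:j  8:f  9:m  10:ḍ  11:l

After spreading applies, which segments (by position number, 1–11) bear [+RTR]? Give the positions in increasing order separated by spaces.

5 6 9 10 11

From /ḍ/ at 5 rightward: 6 /a/ → [+RTR]; 7 /j/ blocks.
From /ḍ/ at 5 leftward: 4 /f/ transparent; 3 /f/ transparent; 2 /f/ transparent; 1 /f/ transparent; word edge.
From /ḍ/ at 10 rightward: 11 /l/ → [+RTR]; word edge.
From /ḍ/ at 10 leftward: 9 /m/ → [+RTR]; 8 /f/ transparent; 7 /j/ blocks.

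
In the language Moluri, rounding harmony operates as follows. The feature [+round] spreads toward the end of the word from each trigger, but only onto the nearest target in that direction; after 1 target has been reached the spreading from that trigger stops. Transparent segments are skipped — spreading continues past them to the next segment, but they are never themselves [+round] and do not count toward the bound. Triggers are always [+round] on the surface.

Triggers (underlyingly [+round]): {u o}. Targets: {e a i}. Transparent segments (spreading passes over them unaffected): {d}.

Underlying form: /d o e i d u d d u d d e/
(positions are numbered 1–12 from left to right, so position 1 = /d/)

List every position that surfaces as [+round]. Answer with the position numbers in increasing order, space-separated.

2 3 6 9 12

From /o/ at 2 rightward: 3 /e/ → [+round]; bound reached.
From /u/ at 6 rightward: 7 /d/ transparent; 8 /d/ transparent; 9 /u/ is itself a trigger — this domain ends here.
From /u/ at 9 rightward: 10 /d/ transparent; 11 /d/ transparent; 12 /e/ → [+round]; bound reached.
Target with no active source: position 4 stays [-round].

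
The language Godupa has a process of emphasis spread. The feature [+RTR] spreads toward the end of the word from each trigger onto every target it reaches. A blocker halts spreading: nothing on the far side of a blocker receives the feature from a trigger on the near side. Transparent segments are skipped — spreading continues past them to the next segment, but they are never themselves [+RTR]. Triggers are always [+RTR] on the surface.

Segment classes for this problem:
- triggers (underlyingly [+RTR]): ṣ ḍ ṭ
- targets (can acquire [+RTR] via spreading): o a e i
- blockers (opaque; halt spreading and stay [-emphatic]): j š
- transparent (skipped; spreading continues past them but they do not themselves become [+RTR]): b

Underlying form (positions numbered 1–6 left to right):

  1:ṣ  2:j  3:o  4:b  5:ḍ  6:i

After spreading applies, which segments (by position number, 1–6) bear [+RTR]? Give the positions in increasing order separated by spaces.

1 5 6

From /ṣ/ at 1 rightward: 2 /j/ blocks.
From /ḍ/ at 5 rightward: 6 /i/ → [+RTR]; word edge.
Target with no active source: position 3 stays [-emphatic].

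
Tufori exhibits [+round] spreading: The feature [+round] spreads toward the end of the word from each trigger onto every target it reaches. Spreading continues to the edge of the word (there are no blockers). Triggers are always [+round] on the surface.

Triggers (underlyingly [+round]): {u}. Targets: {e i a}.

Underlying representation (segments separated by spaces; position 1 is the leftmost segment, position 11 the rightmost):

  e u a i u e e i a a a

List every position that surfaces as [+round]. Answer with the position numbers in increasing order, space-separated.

2 3 4 5 6 7 8 9 10 11

From /u/ at 2 rightward: 3 /a/ → [+round]; 4 /i/ → [+round]; 5 /u/ is itself a trigger — this domain ends here.
From /u/ at 5 rightward: 6 /e/ → [+round]; 7 /e/ → [+round]; 8 /i/ → [+round]; 9 /a/ → [+round]; 10 /a/ → [+round]; 11 /a/ → [+round]; word edge.
Target with no active source: position 1 stays [-round].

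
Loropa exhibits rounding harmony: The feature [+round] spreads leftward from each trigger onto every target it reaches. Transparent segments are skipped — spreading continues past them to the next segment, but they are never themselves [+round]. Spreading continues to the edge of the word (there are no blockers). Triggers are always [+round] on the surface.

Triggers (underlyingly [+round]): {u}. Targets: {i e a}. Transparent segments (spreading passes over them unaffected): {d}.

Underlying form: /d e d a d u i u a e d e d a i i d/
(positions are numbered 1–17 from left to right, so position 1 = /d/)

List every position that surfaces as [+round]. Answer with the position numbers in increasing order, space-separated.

From /u/ at 6 leftward: 5 /d/ transparent; 4 /a/ → [+round]; 3 /d/ transparent; 2 /e/ → [+round]; 1 /d/ transparent; word edge.
From /u/ at 8 leftward: 7 /i/ → [+round]; 6 /u/ is itself a trigger — this domain ends here.
Targets with no active source: positions 9 10 12 14 15 16 stay [-round].

2 4 6 7 8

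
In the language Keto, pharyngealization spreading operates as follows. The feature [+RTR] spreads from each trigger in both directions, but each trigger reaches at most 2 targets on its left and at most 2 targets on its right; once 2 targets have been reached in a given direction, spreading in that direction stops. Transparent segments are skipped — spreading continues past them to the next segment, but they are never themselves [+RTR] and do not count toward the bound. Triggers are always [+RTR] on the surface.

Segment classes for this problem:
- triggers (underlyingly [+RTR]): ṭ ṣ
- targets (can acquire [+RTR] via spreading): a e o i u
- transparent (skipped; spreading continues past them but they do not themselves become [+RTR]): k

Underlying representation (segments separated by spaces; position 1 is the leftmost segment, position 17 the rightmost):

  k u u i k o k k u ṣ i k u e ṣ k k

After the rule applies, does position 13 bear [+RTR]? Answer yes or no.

yes

From /ṣ/ at 10 rightward: 11 /i/ → [+RTR]; 12 /k/ transparent; 13 /u/ → [+RTR]; bound reached.
From /ṣ/ at 10 leftward: 9 /u/ → [+RTR]; 8 /k/ transparent; 7 /k/ transparent; 6 /o/ → [+RTR]; bound reached.
From /ṣ/ at 15 rightward: 16 /k/ transparent; 17 /k/ transparent; word edge.
From /ṣ/ at 15 leftward: 14 /e/ → [+RTR]; 13 /u/ → [+RTR]; bound reached.
Targets with no active source: positions 2 3 4 stay [-emphatic].
[+RTR] positions on the surface: 6 9 10 11 13 14 15.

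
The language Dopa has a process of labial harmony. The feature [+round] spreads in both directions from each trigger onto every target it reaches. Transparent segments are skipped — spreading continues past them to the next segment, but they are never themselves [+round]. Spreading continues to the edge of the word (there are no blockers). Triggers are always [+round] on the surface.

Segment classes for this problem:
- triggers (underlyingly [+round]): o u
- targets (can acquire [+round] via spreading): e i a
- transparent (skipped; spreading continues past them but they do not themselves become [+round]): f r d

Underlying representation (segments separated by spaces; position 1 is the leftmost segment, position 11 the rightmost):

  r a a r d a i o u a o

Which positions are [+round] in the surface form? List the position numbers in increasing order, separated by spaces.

2 3 6 7 8 9 10 11

From /o/ at 8 rightward: 9 /u/ is itself a trigger — this domain ends here.
From /o/ at 8 leftward: 7 /i/ → [+round]; 6 /a/ → [+round]; 5 /d/ transparent; 4 /r/ transparent; 3 /a/ → [+round]; 2 /a/ → [+round]; 1 /r/ transparent; word edge.
From /u/ at 9 rightward: 10 /a/ → [+round]; 11 /o/ is itself a trigger — this domain ends here.
From /u/ at 9 leftward: 8 /o/ is itself a trigger — this domain ends here.
From /o/ at 11 rightward: word edge.
From /o/ at 11 leftward: 10 /a/ → [+round]; 9 /u/ is itself a trigger — this domain ends here.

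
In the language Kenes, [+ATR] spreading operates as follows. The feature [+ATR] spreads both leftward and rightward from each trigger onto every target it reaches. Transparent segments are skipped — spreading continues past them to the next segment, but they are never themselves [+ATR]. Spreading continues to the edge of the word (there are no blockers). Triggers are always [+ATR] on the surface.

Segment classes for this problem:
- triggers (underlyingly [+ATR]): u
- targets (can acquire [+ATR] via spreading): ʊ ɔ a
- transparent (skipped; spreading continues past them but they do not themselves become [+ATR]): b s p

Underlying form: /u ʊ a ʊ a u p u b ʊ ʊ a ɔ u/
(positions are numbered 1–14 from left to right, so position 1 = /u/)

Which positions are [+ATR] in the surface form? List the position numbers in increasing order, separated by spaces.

From /u/ at 1 rightward: 2 /ʊ/ → [+ATR]; 3 /a/ → [+ATR]; 4 /ʊ/ → [+ATR]; 5 /a/ → [+ATR]; 6 /u/ is itself a trigger — this domain ends here.
From /u/ at 1 leftward: word edge.
From /u/ at 6 rightward: 7 /p/ transparent; 8 /u/ is itself a trigger — this domain ends here.
From /u/ at 6 leftward: 5 /a/ → [+ATR]; 4 /ʊ/ → [+ATR]; 3 /a/ → [+ATR]; 2 /ʊ/ → [+ATR]; 1 /u/ is itself a trigger — this domain ends here.
From /u/ at 8 rightward: 9 /b/ transparent; 10 /ʊ/ → [+ATR]; 11 /ʊ/ → [+ATR]; 12 /a/ → [+ATR]; 13 /ɔ/ → [+ATR]; 14 /u/ is itself a trigger — this domain ends here.
From /u/ at 8 leftward: 7 /p/ transparent; 6 /u/ is itself a trigger — this domain ends here.
From /u/ at 14 rightward: word edge.
From /u/ at 14 leftward: 13 /ɔ/ → [+ATR]; 12 /a/ → [+ATR]; 11 /ʊ/ → [+ATR]; 10 /ʊ/ → [+ATR]; 9 /b/ transparent; 8 /u/ is itself a trigger — this domain ends here.

1 2 3 4 5 6 8 10 11 12 13 14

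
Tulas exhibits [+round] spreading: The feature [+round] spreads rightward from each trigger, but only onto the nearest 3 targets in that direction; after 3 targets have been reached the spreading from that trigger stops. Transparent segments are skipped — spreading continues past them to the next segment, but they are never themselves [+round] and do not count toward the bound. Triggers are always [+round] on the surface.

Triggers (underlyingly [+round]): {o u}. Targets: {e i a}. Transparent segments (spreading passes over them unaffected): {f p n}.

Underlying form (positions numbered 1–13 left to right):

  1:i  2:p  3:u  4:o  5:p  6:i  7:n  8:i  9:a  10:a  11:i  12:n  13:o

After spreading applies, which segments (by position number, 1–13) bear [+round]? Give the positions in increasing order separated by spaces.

From /u/ at 3 rightward: 4 /o/ is itself a trigger — this domain ends here.
From /o/ at 4 rightward: 5 /p/ transparent; 6 /i/ → [+round]; 7 /n/ transparent; 8 /i/ → [+round]; 9 /a/ → [+round]; bound reached.
From /o/ at 13 rightward: word edge.
Targets with no active source: positions 1 10 11 stay [-round].

3 4 6 8 9 13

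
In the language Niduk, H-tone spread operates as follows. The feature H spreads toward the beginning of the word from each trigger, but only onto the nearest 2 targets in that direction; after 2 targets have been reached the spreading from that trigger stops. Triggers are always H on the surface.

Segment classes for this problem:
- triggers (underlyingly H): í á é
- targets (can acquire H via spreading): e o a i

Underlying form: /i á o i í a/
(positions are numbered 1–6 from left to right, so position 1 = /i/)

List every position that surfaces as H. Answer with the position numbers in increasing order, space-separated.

From /á/ at 2 leftward: 1 /i/ → H; word edge.
From /í/ at 5 leftward: 4 /i/ → H; 3 /o/ → H; bound reached.
Target with no active source: position 6 stays [-high tone].

1 2 3 4 5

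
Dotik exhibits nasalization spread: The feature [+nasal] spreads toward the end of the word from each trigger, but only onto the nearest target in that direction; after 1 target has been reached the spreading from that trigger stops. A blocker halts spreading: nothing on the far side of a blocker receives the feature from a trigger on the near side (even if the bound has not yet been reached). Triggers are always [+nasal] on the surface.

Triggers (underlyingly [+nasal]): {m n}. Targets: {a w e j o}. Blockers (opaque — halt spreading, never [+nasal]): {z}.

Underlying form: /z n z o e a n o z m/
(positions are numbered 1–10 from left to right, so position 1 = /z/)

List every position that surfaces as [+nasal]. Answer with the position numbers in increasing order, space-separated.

2 7 8 10

From /n/ at 2 rightward: 3 /z/ blocks.
From /n/ at 7 rightward: 8 /o/ → [+nasal]; bound reached.
From /m/ at 10 rightward: word edge.
Targets with no active source: positions 4 5 6 stay [-nasal].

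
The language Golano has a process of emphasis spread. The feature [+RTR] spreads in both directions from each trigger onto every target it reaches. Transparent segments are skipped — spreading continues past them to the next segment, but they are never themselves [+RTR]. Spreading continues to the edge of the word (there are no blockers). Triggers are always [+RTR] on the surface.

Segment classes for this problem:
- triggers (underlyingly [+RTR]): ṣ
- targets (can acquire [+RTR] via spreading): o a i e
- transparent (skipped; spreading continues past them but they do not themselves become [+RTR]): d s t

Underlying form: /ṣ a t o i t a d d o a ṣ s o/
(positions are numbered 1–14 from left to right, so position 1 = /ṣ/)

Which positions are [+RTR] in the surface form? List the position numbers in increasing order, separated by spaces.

1 2 4 5 7 10 11 12 14

From /ṣ/ at 1 rightward: 2 /a/ → [+RTR]; 3 /t/ transparent; 4 /o/ → [+RTR]; 5 /i/ → [+RTR]; 6 /t/ transparent; 7 /a/ → [+RTR]; 8 /d/ transparent; 9 /d/ transparent; 10 /o/ → [+RTR]; 11 /a/ → [+RTR]; 12 /ṣ/ is itself a trigger — this domain ends here.
From /ṣ/ at 1 leftward: word edge.
From /ṣ/ at 12 rightward: 13 /s/ transparent; 14 /o/ → [+RTR]; word edge.
From /ṣ/ at 12 leftward: 11 /a/ → [+RTR]; 10 /o/ → [+RTR]; 9 /d/ transparent; 8 /d/ transparent; 7 /a/ → [+RTR]; 6 /t/ transparent; 5 /i/ → [+RTR]; 4 /o/ → [+RTR]; 3 /t/ transparent; 2 /a/ → [+RTR]; 1 /ṣ/ is itself a trigger — this domain ends here.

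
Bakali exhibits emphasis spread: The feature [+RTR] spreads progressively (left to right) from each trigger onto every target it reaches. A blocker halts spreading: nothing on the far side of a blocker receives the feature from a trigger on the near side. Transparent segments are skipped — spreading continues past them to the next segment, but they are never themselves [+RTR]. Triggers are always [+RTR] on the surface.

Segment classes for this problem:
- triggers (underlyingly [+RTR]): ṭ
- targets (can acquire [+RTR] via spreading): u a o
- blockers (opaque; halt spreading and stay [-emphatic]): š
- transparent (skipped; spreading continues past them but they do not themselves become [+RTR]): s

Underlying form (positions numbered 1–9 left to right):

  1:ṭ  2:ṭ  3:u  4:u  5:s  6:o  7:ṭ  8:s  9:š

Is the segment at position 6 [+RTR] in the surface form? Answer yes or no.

yes

From /ṭ/ at 1 rightward: 2 /ṭ/ is itself a trigger — this domain ends here.
From /ṭ/ at 2 rightward: 3 /u/ → [+RTR]; 4 /u/ → [+RTR]; 5 /s/ transparent; 6 /o/ → [+RTR]; 7 /ṭ/ is itself a trigger — this domain ends here.
From /ṭ/ at 7 rightward: 8 /s/ transparent; 9 /š/ blocks.
[+RTR] positions on the surface: 1 2 3 4 6 7.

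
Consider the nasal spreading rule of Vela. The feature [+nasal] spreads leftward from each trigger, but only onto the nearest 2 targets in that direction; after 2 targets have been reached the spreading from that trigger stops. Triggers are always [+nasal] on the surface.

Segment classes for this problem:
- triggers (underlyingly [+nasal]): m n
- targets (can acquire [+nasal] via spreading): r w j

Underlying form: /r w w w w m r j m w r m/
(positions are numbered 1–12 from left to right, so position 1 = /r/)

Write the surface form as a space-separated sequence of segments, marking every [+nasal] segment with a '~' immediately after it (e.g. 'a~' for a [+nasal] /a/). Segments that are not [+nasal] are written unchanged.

r w w w~ w~ m~ r~ j~ m~ w~ r~ m~

From /m/ at 6 leftward: 5 /w/ → [+nasal]; 4 /w/ → [+nasal]; bound reached.
From /m/ at 9 leftward: 8 /j/ → [+nasal]; 7 /r/ → [+nasal]; bound reached.
From /m/ at 12 leftward: 11 /r/ → [+nasal]; 10 /w/ → [+nasal]; bound reached.
Targets with no active source: positions 1 2 3 stay [-nasal].
[+nasal] positions on the surface: 4 5 6 7 8 9 10 11 12.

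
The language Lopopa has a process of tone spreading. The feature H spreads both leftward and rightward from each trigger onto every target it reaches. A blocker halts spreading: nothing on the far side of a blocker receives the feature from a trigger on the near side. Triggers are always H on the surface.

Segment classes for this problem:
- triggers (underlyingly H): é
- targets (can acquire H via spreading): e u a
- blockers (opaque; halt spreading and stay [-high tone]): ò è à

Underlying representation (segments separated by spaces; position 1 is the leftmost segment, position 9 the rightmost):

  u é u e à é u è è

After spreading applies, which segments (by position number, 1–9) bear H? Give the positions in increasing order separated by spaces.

1 2 3 4 6 7

From /é/ at 2 rightward: 3 /u/ → H; 4 /e/ → H; 5 /à/ blocks.
From /é/ at 2 leftward: 1 /u/ → H; word edge.
From /é/ at 6 rightward: 7 /u/ → H; 8 /è/ blocks.
From /é/ at 6 leftward: 5 /à/ blocks.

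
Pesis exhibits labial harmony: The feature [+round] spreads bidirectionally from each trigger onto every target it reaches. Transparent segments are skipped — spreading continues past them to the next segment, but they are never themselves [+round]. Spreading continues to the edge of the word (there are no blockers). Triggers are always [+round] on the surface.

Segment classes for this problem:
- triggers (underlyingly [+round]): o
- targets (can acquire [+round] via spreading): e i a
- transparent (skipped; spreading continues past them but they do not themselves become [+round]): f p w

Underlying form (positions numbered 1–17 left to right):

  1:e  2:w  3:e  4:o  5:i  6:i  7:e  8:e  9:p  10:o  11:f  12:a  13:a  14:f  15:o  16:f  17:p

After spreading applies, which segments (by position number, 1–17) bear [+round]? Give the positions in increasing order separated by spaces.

From /o/ at 4 rightward: 5 /i/ → [+round]; 6 /i/ → [+round]; 7 /e/ → [+round]; 8 /e/ → [+round]; 9 /p/ transparent; 10 /o/ is itself a trigger — this domain ends here.
From /o/ at 4 leftward: 3 /e/ → [+round]; 2 /w/ transparent; 1 /e/ → [+round]; word edge.
From /o/ at 10 rightward: 11 /f/ transparent; 12 /a/ → [+round]; 13 /a/ → [+round]; 14 /f/ transparent; 15 /o/ is itself a trigger — this domain ends here.
From /o/ at 10 leftward: 9 /p/ transparent; 8 /e/ → [+round]; 7 /e/ → [+round]; 6 /i/ → [+round]; 5 /i/ → [+round]; 4 /o/ is itself a trigger — this domain ends here.
From /o/ at 15 rightward: 16 /f/ transparent; 17 /p/ transparent; word edge.
From /o/ at 15 leftward: 14 /f/ transparent; 13 /a/ → [+round]; 12 /a/ → [+round]; 11 /f/ transparent; 10 /o/ is itself a trigger — this domain ends here.

1 3 4 5 6 7 8 10 12 13 15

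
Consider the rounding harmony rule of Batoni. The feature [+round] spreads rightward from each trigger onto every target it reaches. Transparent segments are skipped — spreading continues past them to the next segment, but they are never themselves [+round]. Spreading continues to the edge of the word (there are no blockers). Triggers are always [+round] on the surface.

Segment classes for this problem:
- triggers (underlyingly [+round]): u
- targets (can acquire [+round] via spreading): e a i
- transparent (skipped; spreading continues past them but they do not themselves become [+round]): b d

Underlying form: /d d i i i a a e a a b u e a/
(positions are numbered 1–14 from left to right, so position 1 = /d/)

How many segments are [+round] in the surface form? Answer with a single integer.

From /u/ at 12 rightward: 13 /e/ → [+round]; 14 /a/ → [+round]; word edge.
Targets with no active source: positions 3 4 5 6 7 8 9 10 stay [-round].
[+round] positions on the surface: 12 13 14.

3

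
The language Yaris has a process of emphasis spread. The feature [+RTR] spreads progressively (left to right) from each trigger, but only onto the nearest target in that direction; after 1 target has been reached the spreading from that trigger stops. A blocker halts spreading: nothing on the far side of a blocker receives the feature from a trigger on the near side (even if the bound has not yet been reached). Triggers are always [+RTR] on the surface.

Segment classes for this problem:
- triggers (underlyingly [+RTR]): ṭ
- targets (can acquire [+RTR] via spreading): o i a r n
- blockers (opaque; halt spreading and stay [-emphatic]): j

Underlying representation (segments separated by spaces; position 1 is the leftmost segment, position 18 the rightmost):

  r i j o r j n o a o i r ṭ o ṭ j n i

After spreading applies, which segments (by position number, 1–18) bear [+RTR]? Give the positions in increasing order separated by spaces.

13 14 15

From /ṭ/ at 13 rightward: 14 /o/ → [+RTR]; bound reached.
From /ṭ/ at 15 rightward: 16 /j/ blocks.
Targets with no active source: positions 1 2 4 5 7 8 9 10 11 12 17 18 stay [-emphatic].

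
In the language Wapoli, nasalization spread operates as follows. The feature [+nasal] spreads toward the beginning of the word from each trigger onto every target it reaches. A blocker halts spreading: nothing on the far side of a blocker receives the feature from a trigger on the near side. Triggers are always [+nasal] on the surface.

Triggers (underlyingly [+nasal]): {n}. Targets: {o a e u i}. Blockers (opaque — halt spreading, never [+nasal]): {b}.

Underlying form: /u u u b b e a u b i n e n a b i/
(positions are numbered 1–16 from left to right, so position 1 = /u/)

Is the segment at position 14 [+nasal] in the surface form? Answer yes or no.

no

From /n/ at 11 leftward: 10 /i/ → [+nasal]; 9 /b/ blocks.
From /n/ at 13 leftward: 12 /e/ → [+nasal]; 11 /n/ is itself a trigger — this domain ends here.
Targets with no active source: positions 1 2 3 6 7 8 14 16 stay [-nasal].
[+nasal] positions on the surface: 10 11 12 13.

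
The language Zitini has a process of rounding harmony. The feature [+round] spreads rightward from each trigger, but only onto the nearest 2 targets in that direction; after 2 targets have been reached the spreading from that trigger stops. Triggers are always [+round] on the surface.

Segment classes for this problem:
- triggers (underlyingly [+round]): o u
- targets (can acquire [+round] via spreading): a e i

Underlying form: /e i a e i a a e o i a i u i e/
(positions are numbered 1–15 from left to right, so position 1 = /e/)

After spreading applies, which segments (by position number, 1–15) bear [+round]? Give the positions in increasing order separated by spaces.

9 10 11 13 14 15

From /o/ at 9 rightward: 10 /i/ → [+round]; 11 /a/ → [+round]; bound reached.
From /u/ at 13 rightward: 14 /i/ → [+round]; 15 /e/ → [+round]; bound reached.
Targets with no active source: positions 1 2 3 4 5 6 7 8 12 stay [-round].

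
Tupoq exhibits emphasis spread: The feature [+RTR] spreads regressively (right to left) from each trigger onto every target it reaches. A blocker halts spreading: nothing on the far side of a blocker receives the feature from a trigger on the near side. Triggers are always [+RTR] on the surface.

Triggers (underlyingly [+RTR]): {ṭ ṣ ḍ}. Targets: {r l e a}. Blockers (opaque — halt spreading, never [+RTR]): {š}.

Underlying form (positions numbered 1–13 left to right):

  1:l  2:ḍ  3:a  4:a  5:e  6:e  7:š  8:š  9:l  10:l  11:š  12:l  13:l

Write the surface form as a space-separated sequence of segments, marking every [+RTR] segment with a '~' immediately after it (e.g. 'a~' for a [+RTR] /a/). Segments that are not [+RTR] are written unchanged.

From /ḍ/ at 2 leftward: 1 /l/ → [+RTR]; word edge.
Targets with no active source: positions 3 4 5 6 9 10 12 13 stay [-emphatic].
[+RTR] positions on the surface: 1 2.

l~ ḍ~ a a e e š š l l š l l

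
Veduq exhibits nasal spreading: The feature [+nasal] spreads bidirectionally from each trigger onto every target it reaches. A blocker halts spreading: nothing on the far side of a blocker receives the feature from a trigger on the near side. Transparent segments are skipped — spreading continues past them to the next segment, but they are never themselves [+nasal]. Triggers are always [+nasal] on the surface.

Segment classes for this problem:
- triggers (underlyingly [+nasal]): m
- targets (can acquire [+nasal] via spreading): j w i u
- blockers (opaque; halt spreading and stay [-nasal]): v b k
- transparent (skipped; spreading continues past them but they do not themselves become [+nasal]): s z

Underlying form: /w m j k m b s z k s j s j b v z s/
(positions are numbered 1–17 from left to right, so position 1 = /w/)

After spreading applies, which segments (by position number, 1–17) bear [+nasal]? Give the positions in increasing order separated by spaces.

From /m/ at 2 rightward: 3 /j/ → [+nasal]; 4 /k/ blocks.
From /m/ at 2 leftward: 1 /w/ → [+nasal]; word edge.
From /m/ at 5 rightward: 6 /b/ blocks.
From /m/ at 5 leftward: 4 /k/ blocks.
Targets with no active source: positions 11 13 stay [-nasal].

1 2 3 5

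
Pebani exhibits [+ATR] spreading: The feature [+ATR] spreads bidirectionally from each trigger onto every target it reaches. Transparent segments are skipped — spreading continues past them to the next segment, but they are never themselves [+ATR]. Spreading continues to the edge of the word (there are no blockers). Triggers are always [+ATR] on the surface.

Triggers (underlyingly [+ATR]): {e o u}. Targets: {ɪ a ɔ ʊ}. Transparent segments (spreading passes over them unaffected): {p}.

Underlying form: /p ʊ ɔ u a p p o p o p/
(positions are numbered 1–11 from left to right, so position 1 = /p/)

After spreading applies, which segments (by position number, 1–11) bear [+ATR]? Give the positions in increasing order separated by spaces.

From /u/ at 4 rightward: 5 /a/ → [+ATR]; 6 /p/ transparent; 7 /p/ transparent; 8 /o/ is itself a trigger — this domain ends here.
From /u/ at 4 leftward: 3 /ɔ/ → [+ATR]; 2 /ʊ/ → [+ATR]; 1 /p/ transparent; word edge.
From /o/ at 8 rightward: 9 /p/ transparent; 10 /o/ is itself a trigger — this domain ends here.
From /o/ at 8 leftward: 7 /p/ transparent; 6 /p/ transparent; 5 /a/ → [+ATR]; 4 /u/ is itself a trigger — this domain ends here.
From /o/ at 10 rightward: 11 /p/ transparent; word edge.
From /o/ at 10 leftward: 9 /p/ transparent; 8 /o/ is itself a trigger — this domain ends here.

2 3 4 5 8 10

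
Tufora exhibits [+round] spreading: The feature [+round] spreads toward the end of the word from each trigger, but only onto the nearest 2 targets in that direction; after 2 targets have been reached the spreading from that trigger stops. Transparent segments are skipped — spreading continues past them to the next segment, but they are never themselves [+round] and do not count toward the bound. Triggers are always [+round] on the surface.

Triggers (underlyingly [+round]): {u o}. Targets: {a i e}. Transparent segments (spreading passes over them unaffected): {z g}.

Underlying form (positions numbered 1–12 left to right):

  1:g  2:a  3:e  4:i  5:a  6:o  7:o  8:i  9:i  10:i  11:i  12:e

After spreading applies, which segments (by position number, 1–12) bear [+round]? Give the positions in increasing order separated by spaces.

6 7 8 9

From /o/ at 6 rightward: 7 /o/ is itself a trigger — this domain ends here.
From /o/ at 7 rightward: 8 /i/ → [+round]; 9 /i/ → [+round]; bound reached.
Targets with no active source: positions 2 3 4 5 10 11 12 stay [-round].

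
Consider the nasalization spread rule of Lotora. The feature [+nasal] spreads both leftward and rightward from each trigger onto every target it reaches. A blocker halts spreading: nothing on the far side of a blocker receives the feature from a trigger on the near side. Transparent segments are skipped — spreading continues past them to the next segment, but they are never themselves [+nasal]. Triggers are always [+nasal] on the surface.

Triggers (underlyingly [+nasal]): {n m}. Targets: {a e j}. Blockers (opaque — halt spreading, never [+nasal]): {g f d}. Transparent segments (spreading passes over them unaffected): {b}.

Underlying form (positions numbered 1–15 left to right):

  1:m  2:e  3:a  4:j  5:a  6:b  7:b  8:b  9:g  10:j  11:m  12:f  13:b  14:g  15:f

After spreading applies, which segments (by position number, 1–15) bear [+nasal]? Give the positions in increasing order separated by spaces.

1 2 3 4 5 10 11

From /m/ at 1 rightward: 2 /e/ → [+nasal]; 3 /a/ → [+nasal]; 4 /j/ → [+nasal]; 5 /a/ → [+nasal]; 6 /b/ transparent; 7 /b/ transparent; 8 /b/ transparent; 9 /g/ blocks.
From /m/ at 1 leftward: word edge.
From /m/ at 11 rightward: 12 /f/ blocks.
From /m/ at 11 leftward: 10 /j/ → [+nasal]; 9 /g/ blocks.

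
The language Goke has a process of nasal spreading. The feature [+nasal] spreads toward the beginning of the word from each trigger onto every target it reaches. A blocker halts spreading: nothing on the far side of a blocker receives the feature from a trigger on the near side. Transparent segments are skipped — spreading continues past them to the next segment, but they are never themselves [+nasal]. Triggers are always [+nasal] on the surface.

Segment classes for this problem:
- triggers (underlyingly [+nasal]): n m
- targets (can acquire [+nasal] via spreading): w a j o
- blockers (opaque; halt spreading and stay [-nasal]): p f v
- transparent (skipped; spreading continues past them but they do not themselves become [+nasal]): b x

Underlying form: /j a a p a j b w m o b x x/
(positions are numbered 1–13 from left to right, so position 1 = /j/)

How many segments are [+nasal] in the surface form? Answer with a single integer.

4

From /m/ at 9 leftward: 8 /w/ → [+nasal]; 7 /b/ transparent; 6 /j/ → [+nasal]; 5 /a/ → [+nasal]; 4 /p/ blocks.
Targets with no active source: positions 1 2 3 10 stay [-nasal].
[+nasal] positions on the surface: 5 6 8 9.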